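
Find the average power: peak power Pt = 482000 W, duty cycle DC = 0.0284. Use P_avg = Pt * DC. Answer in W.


P_avg = 482000 * 0.0284 = 13688.8 W

13688.8 W


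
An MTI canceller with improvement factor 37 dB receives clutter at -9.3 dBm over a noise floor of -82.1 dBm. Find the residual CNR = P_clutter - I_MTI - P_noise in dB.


CNR = -9.3 - 37 - (-82.1) = 35.8 dB

35.8 dB


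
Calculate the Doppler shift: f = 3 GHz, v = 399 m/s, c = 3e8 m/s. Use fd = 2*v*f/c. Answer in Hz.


fd = 2 * 399 * 3000000000.0 / 3e8 = 7980.0 Hz

7980.0 Hz


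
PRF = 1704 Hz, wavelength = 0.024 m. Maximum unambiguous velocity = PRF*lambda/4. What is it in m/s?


V_ua = 1704 * 0.024 / 4 = 10.2 m/s

10.2 m/s


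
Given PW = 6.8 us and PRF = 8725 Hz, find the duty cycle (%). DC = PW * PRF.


DC = 6.8e-6 * 8725 * 100 = 5.93%

5.93%


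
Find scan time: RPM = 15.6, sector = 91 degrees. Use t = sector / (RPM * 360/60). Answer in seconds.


t = 91 / (15.6 * 360) * 60 = 0.97 s

0.97 s


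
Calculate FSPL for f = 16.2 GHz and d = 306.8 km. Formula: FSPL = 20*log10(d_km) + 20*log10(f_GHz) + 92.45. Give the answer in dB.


20*log10(306.8) = 49.74
20*log10(16.2) = 24.19
FSPL = 166.4 dB

166.4 dB


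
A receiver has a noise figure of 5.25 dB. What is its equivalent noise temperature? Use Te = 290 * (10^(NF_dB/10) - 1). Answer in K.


NF_lin = 10^(5.25/10) = 3.349654
Te = 290 * (3.349654 - 1) = 681.4 K

681.4 K


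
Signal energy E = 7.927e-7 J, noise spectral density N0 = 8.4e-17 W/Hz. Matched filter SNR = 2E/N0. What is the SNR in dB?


SNR_lin = 2 * 7.927e-7 / 8.4e-17 = 1.887e10
SNR_dB = 10*log10(1.887e10) = 102.8 dB

102.8 dB


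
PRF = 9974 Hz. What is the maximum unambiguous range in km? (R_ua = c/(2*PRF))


R_ua = 3e8 / (2 * 9974) = 15039.1 m = 15.0 km

15.0 km


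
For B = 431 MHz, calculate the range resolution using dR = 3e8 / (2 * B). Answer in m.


dR = 3e8 / (2 * 431000000.0) = 0.35 m

0.35 m


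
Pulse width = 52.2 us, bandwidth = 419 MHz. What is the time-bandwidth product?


TBP = 52.2 * 419 = 21871.8

21871.8


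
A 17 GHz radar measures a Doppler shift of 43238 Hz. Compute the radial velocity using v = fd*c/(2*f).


v = 43238 * 3e8 / (2 * 17000000000.0) = 381.5 m/s

381.5 m/s


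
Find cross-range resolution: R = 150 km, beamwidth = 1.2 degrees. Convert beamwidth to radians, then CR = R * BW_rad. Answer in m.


BW_rad = 0.020943951
CR = 150000 * 0.020943951 = 3141.6 m

3141.6 m


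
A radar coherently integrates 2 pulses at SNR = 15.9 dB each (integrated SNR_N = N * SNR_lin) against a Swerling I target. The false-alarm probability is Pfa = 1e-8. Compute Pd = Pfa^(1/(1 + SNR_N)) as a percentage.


SNR_lin = 10^(15.9/10) = 38.90451
SNR_N = 2 * 38.90451 = 77.80902
1/(1 + SNR_N) = 1/78.80902 = 0.0126889
Pd = (1e-8)^0.0126889 = 0.79157
Pd = 79.2%

79.2%


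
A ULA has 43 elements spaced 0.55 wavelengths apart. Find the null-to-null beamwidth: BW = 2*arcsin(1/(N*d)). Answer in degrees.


1/(N*d) = 1/(43*0.55) = 0.042283
BW = 2*arcsin(0.042283) = 4.8 degrees

4.8 degrees


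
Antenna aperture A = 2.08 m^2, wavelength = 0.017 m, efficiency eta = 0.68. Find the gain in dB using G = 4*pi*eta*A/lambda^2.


G_linear = 4*pi*0.68*2.08/0.017^2 = 61501.3
G_dB = 10*log10(61501.3) = 47.9 dB

47.9 dB


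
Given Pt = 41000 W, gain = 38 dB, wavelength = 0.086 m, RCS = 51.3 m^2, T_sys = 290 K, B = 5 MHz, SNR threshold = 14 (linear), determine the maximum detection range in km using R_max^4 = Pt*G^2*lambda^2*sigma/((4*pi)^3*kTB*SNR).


G_lin = 10^(38/10) = 6309.573445
R^4 = 41000 * 6309.573445^2 * 0.086^2 * 51.3 / ((4*pi)^3 * 1.38e-23 * 290 * 5000000.0 * 14)
R^4 = 1.11402e21 m^4
R_max = (1.11402e21)^(1/4) = 182693.6 m = 182.7 km

182.7 km


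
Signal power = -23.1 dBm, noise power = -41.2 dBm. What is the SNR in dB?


SNR = -23.1 - (-41.2) = 18.1 dB

18.1 dB


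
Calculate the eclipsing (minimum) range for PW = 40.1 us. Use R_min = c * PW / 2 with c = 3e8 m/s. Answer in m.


R_min = 3e8 * 40.1e-6 / 2 = 6015.0 m

6015.0 m


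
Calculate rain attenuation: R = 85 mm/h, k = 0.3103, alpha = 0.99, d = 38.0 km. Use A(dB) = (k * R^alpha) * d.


gamma = 0.3103 * 85^0.99 = 25.229376 dB/km
A = 25.229376 * 38.0 = 958.72 dB

958.72 dB


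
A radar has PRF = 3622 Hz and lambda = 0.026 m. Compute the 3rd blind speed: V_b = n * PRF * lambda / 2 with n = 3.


V_blind = 3 * 3622 * 0.026 / 2 = 141.3 m/s

141.3 m/s


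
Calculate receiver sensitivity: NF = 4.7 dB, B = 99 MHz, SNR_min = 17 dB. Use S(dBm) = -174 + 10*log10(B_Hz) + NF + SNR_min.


10*log10(99000000.0) = 79.96
S = -174 + 79.96 + 4.7 + 17 = -72.3 dBm

-72.3 dBm


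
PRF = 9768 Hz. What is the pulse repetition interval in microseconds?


PRI = 1/9768 = 0.0001023751 s = 102.4 us

102.4 us


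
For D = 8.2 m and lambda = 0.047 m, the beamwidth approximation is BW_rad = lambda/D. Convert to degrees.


BW_rad = 0.047 / 8.2 = 0.005732
BW_deg = 0.33 degrees

0.33 degrees


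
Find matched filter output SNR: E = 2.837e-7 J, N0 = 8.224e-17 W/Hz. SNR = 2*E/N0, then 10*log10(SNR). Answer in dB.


SNR_lin = 2 * 2.837e-7 / 8.224e-17 = 6.899e9
SNR_dB = 10*log10(6.899e9) = 98.4 dB

98.4 dB


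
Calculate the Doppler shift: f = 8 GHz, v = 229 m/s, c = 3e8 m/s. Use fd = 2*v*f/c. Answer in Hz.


fd = 2 * 229 * 8000000000.0 / 3e8 = 12213.3 Hz

12213.3 Hz


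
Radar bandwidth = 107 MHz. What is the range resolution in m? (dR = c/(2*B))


dR = 3e8 / (2 * 107000000.0) = 1.4 m

1.4 m


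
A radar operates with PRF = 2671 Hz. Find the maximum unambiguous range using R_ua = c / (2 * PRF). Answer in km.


R_ua = 3e8 / (2 * 2671) = 56158.7 m = 56.2 km

56.2 km


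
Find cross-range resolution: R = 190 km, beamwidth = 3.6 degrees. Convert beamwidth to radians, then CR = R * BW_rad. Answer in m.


BW_rad = 0.062831853
CR = 190000 * 0.062831853 = 11938.1 m

11938.1 m


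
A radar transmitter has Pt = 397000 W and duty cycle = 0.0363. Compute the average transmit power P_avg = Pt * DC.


P_avg = 397000 * 0.0363 = 14411.1 W

14411.1 W


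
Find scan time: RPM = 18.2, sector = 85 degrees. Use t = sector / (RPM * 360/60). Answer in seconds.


t = 85 / (18.2 * 360) * 60 = 0.78 s

0.78 s


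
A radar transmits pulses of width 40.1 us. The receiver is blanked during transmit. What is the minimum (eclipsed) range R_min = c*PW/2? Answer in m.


R_min = 3e8 * 40.1e-6 / 2 = 6015.0 m

6015.0 m


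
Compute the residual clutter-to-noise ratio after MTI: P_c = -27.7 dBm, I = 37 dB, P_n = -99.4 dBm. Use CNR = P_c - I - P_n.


CNR = -27.7 - 37 - (-99.4) = 34.7 dB

34.7 dB


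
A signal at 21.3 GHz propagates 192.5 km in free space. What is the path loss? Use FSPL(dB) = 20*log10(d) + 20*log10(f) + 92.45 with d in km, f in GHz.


20*log10(192.5) = 45.69
20*log10(21.3) = 26.57
FSPL = 164.7 dB

164.7 dB


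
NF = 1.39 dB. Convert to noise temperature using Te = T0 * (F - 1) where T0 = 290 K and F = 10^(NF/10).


NF_lin = 10^(1.39/10) = 1.377209
Te = 290 * (1.377209 - 1) = 109.4 K

109.4 K


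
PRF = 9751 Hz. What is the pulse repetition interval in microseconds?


PRI = 1/9751 = 0.0001025536 s = 102.6 us

102.6 us


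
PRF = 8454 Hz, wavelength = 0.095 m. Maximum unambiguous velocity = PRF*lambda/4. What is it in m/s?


V_ua = 8454 * 0.095 / 4 = 200.8 m/s

200.8 m/s


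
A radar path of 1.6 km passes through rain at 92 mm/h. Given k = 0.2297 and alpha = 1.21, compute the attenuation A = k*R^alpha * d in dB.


gamma = 0.2297 * 92^1.21 = 54.619066 dB/km
A = 54.619066 * 1.6 = 87.39 dB

87.39 dB


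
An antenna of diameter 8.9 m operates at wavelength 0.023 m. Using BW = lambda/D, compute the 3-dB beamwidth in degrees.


BW_rad = 0.023 / 8.9 = 0.002584
BW_deg = 0.15 degrees

0.15 degrees


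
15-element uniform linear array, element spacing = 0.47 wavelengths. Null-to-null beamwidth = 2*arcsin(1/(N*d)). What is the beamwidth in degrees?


1/(N*d) = 1/(15*0.47) = 0.141844
BW = 2*arcsin(0.141844) = 16.3 degrees

16.3 degrees


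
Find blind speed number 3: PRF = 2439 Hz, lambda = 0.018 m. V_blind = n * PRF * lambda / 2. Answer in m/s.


V_blind = 3 * 2439 * 0.018 / 2 = 65.9 m/s

65.9 m/s


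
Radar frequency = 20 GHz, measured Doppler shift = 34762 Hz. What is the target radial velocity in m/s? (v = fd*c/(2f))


v = 34762 * 3e8 / (2 * 20000000000.0) = 260.7 m/s

260.7 m/s


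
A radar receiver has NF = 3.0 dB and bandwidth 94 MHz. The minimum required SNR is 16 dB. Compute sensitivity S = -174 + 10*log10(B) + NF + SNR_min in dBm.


10*log10(94000000.0) = 79.73
S = -174 + 79.73 + 3.0 + 16 = -75.3 dBm

-75.3 dBm


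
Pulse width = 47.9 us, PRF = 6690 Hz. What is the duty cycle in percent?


DC = 47.9e-6 * 6690 * 100 = 32.05%

32.05%


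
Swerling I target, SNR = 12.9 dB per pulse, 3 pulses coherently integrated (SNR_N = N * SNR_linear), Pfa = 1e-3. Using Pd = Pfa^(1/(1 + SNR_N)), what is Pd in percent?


SNR_lin = 10^(12.9/10) = 19.49845
SNR_N = 3 * 19.49845 = 58.49535
1/(1 + SNR_N) = 1/59.49535 = 0.016808
Pd = (1e-3)^0.016808 = 0.89038
Pd = 89.0%

89.0%


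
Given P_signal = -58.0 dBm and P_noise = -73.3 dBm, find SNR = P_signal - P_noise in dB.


SNR = -58.0 - (-73.3) = 15.3 dB

15.3 dB


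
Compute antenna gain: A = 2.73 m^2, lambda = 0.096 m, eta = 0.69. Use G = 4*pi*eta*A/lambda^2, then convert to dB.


G_linear = 4*pi*0.69*2.73/0.096^2 = 2568.5
G_dB = 10*log10(2568.5) = 34.1 dB

34.1 dB


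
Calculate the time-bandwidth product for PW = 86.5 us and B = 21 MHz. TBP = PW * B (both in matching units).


TBP = 86.5 * 21 = 1816.5

1816.5


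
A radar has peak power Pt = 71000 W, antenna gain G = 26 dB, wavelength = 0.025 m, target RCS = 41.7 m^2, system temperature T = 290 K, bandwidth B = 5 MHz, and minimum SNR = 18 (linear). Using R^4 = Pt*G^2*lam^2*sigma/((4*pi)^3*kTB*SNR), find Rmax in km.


G_lin = 10^(26/10) = 398.107171
R^4 = 71000 * 398.107171^2 * 0.025^2 * 41.7 / ((4*pi)^3 * 1.38e-23 * 290 * 5000000.0 * 18)
R^4 = 4.10322e17 m^4
R_max = (4.10322e17)^(1/4) = 25309.4 m = 25.3 km

25.3 km


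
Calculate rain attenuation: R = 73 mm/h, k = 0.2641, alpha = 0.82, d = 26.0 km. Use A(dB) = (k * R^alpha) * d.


gamma = 0.2641 * 73^0.82 = 8.906214 dB/km
A = 8.906214 * 26.0 = 231.56 dB

231.56 dB


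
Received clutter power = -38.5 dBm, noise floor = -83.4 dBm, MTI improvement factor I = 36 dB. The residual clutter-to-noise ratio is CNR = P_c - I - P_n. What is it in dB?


CNR = -38.5 - 36 - (-83.4) = 8.9 dB

8.9 dB


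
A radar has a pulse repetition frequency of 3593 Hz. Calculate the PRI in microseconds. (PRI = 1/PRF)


PRI = 1/3593 = 0.000278319 s = 278.3 us

278.3 us


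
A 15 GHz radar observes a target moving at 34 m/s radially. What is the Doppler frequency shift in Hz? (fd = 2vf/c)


fd = 2 * 34 * 15000000000.0 / 3e8 = 3400.0 Hz

3400.0 Hz


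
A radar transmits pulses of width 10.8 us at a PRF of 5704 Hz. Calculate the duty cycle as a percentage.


DC = 10.8e-6 * 5704 * 100 = 6.16%

6.16%


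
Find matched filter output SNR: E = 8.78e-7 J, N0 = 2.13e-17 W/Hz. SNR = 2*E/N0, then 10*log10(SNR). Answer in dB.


SNR_lin = 2 * 8.78e-7 / 2.13e-17 = 8.244e10
SNR_dB = 10*log10(8.244e10) = 109.2 dB

109.2 dB


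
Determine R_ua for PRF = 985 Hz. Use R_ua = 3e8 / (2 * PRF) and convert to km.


R_ua = 3e8 / (2 * 985) = 152284.3 m = 152.3 km

152.3 km


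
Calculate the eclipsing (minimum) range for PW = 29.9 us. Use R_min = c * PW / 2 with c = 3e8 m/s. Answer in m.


R_min = 3e8 * 29.9e-6 / 2 = 4485.0 m

4485.0 m


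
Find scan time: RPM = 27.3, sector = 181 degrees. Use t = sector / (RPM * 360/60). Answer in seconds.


t = 181 / (27.3 * 360) * 60 = 1.11 s

1.11 s


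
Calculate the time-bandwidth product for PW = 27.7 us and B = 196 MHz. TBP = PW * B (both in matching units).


TBP = 27.7 * 196 = 5429.2

5429.2


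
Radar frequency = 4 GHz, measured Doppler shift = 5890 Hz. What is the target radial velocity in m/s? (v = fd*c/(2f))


v = 5890 * 3e8 / (2 * 4000000000.0) = 220.9 m/s

220.9 m/s


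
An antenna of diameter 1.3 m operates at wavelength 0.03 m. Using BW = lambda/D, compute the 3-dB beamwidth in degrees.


BW_rad = 0.03 / 1.3 = 0.023077
BW_deg = 1.32 degrees

1.32 degrees


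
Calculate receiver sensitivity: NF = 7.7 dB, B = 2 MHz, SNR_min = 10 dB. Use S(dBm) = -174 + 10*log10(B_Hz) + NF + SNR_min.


10*log10(2000000.0) = 63.01
S = -174 + 63.01 + 7.7 + 10 = -93.3 dBm

-93.3 dBm


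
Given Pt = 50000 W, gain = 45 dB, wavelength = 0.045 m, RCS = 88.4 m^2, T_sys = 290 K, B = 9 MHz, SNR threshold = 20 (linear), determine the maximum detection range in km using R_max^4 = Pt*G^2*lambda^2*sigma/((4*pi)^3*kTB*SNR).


G_lin = 10^(45/10) = 31622.776602
R^4 = 50000 * 31622.776602^2 * 0.045^2 * 88.4 / ((4*pi)^3 * 1.38e-23 * 290 * 9000000.0 * 20)
R^4 = 6.26135e21 m^4
R_max = (6.26135e21)^(1/4) = 281298.2 m = 281.3 km

281.3 km


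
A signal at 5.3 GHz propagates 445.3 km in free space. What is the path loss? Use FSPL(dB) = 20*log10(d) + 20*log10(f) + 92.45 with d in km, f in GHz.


20*log10(445.3) = 52.97
20*log10(5.3) = 14.49
FSPL = 159.9 dB

159.9 dB


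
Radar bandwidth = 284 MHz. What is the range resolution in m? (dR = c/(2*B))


dR = 3e8 / (2 * 284000000.0) = 0.53 m

0.53 m


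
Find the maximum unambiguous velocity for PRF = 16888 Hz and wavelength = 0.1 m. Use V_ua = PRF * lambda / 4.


V_ua = 16888 * 0.1 / 4 = 422.2 m/s

422.2 m/s


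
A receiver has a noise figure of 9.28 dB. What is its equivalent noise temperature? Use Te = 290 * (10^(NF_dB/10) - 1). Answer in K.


NF_lin = 10^(9.28/10) = 8.472274
Te = 290 * (8.472274 - 1) = 2167.0 K

2167.0 K


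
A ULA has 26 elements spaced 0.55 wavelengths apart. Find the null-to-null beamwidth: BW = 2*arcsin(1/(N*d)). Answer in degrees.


1/(N*d) = 1/(26*0.55) = 0.06993
BW = 2*arcsin(0.06993) = 8.0 degrees

8.0 degrees


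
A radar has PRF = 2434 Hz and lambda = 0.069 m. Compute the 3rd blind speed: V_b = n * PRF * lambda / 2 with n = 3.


V_blind = 3 * 2434 * 0.069 / 2 = 251.9 m/s

251.9 m/s


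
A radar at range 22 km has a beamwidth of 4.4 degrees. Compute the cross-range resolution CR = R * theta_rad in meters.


BW_rad = 0.076794487
CR = 22000 * 0.076794487 = 1689.5 m

1689.5 m


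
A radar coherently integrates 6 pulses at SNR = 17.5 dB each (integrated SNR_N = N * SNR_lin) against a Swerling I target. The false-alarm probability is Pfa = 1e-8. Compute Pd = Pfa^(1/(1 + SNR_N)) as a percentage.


SNR_lin = 10^(17.5/10) = 56.23413
SNR_N = 6 * 56.23413 = 337.40478
1/(1 + SNR_N) = 1/338.40478 = 0.002955
Pd = (1e-8)^0.002955 = 0.94702
Pd = 94.7%

94.7%


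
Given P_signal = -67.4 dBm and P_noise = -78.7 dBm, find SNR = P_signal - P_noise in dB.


SNR = -67.4 - (-78.7) = 11.3 dB

11.3 dB


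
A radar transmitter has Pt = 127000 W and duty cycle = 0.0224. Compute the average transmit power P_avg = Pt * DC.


P_avg = 127000 * 0.0224 = 2844.8 W

2844.8 W


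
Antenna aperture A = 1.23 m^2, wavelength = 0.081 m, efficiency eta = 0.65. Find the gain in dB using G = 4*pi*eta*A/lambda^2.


G_linear = 4*pi*0.65*1.23/0.081^2 = 1531.29
G_dB = 10*log10(1531.29) = 31.9 dB

31.9 dB


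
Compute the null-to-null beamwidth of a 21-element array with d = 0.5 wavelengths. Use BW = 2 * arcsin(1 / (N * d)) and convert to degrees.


1/(N*d) = 1/(21*0.5) = 0.095238
BW = 2*arcsin(0.095238) = 10.9 degrees

10.9 degrees


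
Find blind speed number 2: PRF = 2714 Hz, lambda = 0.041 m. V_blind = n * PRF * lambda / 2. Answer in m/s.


V_blind = 2 * 2714 * 0.041 / 2 = 111.3 m/s

111.3 m/s


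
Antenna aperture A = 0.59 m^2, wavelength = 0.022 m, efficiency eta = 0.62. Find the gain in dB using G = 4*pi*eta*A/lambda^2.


G_linear = 4*pi*0.62*0.59/0.022^2 = 9497.48
G_dB = 10*log10(9497.48) = 39.8 dB

39.8 dB


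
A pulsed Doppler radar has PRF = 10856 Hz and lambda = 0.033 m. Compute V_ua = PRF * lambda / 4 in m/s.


V_ua = 10856 * 0.033 / 4 = 89.6 m/s

89.6 m/s


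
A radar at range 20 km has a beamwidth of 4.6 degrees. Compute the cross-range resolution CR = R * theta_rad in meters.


BW_rad = 0.080285146
CR = 20000 * 0.080285146 = 1605.7 m

1605.7 m


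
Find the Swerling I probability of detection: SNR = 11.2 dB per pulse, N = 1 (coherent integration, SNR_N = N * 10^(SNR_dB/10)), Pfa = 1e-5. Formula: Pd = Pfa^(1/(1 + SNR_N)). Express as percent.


SNR_lin = 10^(11.2/10) = 13.18257
SNR_N = 1 * 13.18257 = 13.18257
1/(1 + SNR_N) = 1/14.18257 = 0.0705091
Pd = (1e-5)^0.0705091 = 0.44407
Pd = 44.4%

44.4%


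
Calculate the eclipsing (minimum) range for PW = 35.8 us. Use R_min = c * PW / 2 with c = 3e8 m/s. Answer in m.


R_min = 3e8 * 35.8e-6 / 2 = 5370.0 m

5370.0 m


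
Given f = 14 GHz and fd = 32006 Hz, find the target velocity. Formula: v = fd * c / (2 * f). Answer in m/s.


v = 32006 * 3e8 / (2 * 14000000000.0) = 342.9 m/s

342.9 m/s


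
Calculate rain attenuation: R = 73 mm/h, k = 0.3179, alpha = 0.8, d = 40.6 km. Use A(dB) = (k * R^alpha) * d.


gamma = 0.3179 * 73^0.8 = 9.838951 dB/km
A = 9.838951 * 40.6 = 399.46 dB

399.46 dB


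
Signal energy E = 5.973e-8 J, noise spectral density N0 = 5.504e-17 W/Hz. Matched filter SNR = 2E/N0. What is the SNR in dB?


SNR_lin = 2 * 5.973e-8 / 5.504e-17 = 2.17e9
SNR_dB = 10*log10(2.17e9) = 93.4 dB

93.4 dB


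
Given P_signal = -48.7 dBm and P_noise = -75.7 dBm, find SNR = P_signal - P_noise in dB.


SNR = -48.7 - (-75.7) = 27.0 dB

27.0 dB


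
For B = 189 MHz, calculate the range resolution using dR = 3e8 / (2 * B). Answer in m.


dR = 3e8 / (2 * 189000000.0) = 0.79 m

0.79 m


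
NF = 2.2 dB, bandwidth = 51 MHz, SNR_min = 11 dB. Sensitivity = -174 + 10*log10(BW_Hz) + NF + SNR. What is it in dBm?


10*log10(51000000.0) = 77.08
S = -174 + 77.08 + 2.2 + 11 = -83.7 dBm

-83.7 dBm


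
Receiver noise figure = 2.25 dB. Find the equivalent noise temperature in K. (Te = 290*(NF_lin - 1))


NF_lin = 10^(2.25/10) = 1.678804
Te = 290 * (1.678804 - 1) = 196.9 K

196.9 K


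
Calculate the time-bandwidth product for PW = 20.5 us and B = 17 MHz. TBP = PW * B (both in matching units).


TBP = 20.5 * 17 = 348.5

348.5


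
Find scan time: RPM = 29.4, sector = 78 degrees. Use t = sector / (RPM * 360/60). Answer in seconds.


t = 78 / (29.4 * 360) * 60 = 0.44 s

0.44 s


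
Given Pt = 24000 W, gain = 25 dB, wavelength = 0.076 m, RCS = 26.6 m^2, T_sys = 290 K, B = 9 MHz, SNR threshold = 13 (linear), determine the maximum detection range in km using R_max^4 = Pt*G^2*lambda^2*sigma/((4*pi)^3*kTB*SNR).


G_lin = 10^(25/10) = 316.227766
R^4 = 24000 * 316.227766^2 * 0.076^2 * 26.6 / ((4*pi)^3 * 1.38e-23 * 290 * 9000000.0 * 13)
R^4 = 3.96851e17 m^4
R_max = (3.96851e17)^(1/4) = 25099.0 m = 25.1 km

25.1 km


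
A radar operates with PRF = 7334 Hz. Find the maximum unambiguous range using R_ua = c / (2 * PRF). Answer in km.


R_ua = 3e8 / (2 * 7334) = 20452.7 m = 20.5 km

20.5 km


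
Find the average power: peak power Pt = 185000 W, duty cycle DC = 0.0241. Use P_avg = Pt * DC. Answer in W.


P_avg = 185000 * 0.0241 = 4458.5 W

4458.5 W


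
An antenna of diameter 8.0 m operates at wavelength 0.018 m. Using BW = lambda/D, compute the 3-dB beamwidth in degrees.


BW_rad = 0.018 / 8.0 = 0.00225
BW_deg = 0.13 degrees

0.13 degrees


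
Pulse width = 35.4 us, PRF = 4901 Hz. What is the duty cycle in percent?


DC = 35.4e-6 * 4901 * 100 = 17.35%

17.35%


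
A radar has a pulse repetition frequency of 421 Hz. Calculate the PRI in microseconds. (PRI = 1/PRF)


PRI = 1/421 = 0.0023752969 s = 2375.3 us

2375.3 us


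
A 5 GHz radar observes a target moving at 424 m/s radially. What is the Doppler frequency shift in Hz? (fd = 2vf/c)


fd = 2 * 424 * 5000000000.0 / 3e8 = 14133.3 Hz

14133.3 Hz


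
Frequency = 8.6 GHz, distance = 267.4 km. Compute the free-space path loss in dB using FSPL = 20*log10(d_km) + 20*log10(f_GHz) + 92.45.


20*log10(267.4) = 48.54
20*log10(8.6) = 18.69
FSPL = 159.7 dB

159.7 dB


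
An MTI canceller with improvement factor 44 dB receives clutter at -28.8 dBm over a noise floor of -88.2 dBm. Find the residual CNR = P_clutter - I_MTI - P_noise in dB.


CNR = -28.8 - 44 - (-88.2) = 15.4 dB

15.4 dB


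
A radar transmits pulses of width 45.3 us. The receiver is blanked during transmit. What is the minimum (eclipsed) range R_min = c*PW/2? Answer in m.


R_min = 3e8 * 45.3e-6 / 2 = 6795.0 m

6795.0 m


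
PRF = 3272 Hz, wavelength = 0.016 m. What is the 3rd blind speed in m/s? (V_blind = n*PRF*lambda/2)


V_blind = 3 * 3272 * 0.016 / 2 = 78.5 m/s

78.5 m/s


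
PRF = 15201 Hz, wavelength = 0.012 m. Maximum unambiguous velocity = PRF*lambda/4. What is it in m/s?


V_ua = 15201 * 0.012 / 4 = 45.6 m/s

45.6 m/s


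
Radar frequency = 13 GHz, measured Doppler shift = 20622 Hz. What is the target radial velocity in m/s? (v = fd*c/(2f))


v = 20622 * 3e8 / (2 * 13000000000.0) = 237.9 m/s

237.9 m/s


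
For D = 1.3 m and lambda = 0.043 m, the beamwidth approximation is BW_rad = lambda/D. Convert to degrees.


BW_rad = 0.043 / 1.3 = 0.033077
BW_deg = 1.9 degrees

1.9 degrees


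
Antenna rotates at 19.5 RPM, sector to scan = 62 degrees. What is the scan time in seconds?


t = 62 / (19.5 * 360) * 60 = 0.53 s

0.53 s


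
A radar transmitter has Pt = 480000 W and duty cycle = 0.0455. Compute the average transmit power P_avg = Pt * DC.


P_avg = 480000 * 0.0455 = 21840.0 W

21840.0 W


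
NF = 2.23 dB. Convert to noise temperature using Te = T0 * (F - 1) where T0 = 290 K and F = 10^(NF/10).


NF_lin = 10^(2.23/10) = 1.671091
Te = 290 * (1.671091 - 1) = 194.6 K

194.6 K


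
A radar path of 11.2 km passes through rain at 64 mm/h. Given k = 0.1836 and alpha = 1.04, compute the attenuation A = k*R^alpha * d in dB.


gamma = 0.1836 * 64^1.04 = 13.877136 dB/km
A = 13.877136 * 11.2 = 155.42 dB

155.42 dB


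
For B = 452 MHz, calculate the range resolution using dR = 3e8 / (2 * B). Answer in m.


dR = 3e8 / (2 * 452000000.0) = 0.33 m

0.33 m


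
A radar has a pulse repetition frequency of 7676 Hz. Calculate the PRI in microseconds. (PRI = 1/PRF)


PRI = 1/7676 = 0.0001302762 s = 130.3 us

130.3 us


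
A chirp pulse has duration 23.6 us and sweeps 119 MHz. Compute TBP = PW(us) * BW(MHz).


TBP = 23.6 * 119 = 2808.4

2808.4


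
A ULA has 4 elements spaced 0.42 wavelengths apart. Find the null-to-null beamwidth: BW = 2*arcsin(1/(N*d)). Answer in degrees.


1/(N*d) = 1/(4*0.42) = 0.595238
BW = 2*arcsin(0.595238) = 73.1 degrees

73.1 degrees


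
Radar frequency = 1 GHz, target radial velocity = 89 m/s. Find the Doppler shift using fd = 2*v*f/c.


fd = 2 * 89 * 1000000000.0 / 3e8 = 593.3 Hz

593.3 Hz


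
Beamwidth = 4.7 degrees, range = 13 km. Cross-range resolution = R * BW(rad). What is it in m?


BW_rad = 0.082030475
CR = 13000 * 0.082030475 = 1066.4 m

1066.4 m


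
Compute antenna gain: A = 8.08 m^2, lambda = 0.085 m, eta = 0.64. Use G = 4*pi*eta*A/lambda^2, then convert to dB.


G_linear = 4*pi*0.64*8.08/0.085^2 = 8994.22
G_dB = 10*log10(8994.22) = 39.5 dB

39.5 dB


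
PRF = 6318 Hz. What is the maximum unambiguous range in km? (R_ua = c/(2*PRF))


R_ua = 3e8 / (2 * 6318) = 23741.7 m = 23.7 km

23.7 km


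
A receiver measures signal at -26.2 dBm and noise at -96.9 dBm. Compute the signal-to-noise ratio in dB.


SNR = -26.2 - (-96.9) = 70.7 dB

70.7 dB


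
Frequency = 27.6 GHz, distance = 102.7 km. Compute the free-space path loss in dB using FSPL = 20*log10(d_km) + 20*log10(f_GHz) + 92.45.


20*log10(102.7) = 40.23
20*log10(27.6) = 28.82
FSPL = 161.5 dB

161.5 dB


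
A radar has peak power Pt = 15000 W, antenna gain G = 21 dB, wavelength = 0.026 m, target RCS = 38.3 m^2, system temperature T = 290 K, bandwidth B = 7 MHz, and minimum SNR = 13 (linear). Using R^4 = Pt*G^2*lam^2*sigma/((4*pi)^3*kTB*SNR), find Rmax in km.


G_lin = 10^(21/10) = 125.892541
R^4 = 15000 * 125.892541^2 * 0.026^2 * 38.3 / ((4*pi)^3 * 1.38e-23 * 290 * 7000000.0 * 13)
R^4 = 8.51704e15 m^4
R_max = (8.51704e15)^(1/4) = 9606.7 m = 9.6 km

9.6 km


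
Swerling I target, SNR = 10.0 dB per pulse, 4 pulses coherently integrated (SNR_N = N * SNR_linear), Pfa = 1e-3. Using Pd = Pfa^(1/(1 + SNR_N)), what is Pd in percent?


SNR_lin = 10^(10.0/10) = 10.0
SNR_N = 4 * 10.0 = 40.0
1/(1 + SNR_N) = 1/41.0 = 0.0243902
Pd = (1e-3)^0.0243902 = 0.84495
Pd = 84.5%

84.5%


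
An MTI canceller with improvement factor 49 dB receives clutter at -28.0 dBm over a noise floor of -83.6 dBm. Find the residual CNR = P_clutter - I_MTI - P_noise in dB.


CNR = -28.0 - 49 - (-83.6) = 6.6 dB

6.6 dB


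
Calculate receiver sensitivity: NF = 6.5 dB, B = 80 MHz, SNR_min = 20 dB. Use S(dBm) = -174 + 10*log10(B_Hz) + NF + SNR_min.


10*log10(80000000.0) = 79.03
S = -174 + 79.03 + 6.5 + 20 = -68.5 dBm

-68.5 dBm


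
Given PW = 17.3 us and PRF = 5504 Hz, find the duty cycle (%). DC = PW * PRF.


DC = 17.3e-6 * 5504 * 100 = 9.52%

9.52%


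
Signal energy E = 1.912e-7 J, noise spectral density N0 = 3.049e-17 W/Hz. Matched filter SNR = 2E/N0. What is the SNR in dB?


SNR_lin = 2 * 1.912e-7 / 3.049e-17 = 1.254e10
SNR_dB = 10*log10(1.254e10) = 101.0 dB

101.0 dB


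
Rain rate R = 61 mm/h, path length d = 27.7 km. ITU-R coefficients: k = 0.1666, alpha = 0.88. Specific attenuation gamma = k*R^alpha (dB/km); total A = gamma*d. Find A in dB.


gamma = 0.1666 * 61^0.88 = 6.205335 dB/km
A = 6.205335 * 27.7 = 171.89 dB

171.89 dB


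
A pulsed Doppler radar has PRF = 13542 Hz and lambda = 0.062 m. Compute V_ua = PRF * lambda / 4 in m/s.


V_ua = 13542 * 0.062 / 4 = 209.9 m/s

209.9 m/s


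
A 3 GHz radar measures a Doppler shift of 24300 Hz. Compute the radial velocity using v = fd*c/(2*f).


v = 24300 * 3e8 / (2 * 3000000000.0) = 1215.0 m/s

1215.0 m/s


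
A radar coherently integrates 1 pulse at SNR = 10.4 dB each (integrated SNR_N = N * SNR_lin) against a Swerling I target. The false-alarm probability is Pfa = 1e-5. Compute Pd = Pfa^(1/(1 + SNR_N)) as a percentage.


SNR_lin = 10^(10.4/10) = 10.96478
SNR_N = 1 * 10.96478 = 10.96478
1/(1 + SNR_N) = 1/11.96478 = 0.0835786
Pd = (1e-5)^0.0835786 = 0.38204
Pd = 38.2%

38.2%


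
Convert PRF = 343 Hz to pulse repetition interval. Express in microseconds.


PRI = 1/343 = 0.0029154519 s = 2915.5 us

2915.5 us


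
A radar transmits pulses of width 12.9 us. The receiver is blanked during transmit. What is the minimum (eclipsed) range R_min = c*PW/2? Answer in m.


R_min = 3e8 * 12.9e-6 / 2 = 1935.0 m

1935.0 m


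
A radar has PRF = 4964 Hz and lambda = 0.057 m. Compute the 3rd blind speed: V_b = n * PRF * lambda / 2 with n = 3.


V_blind = 3 * 4964 * 0.057 / 2 = 424.4 m/s

424.4 m/s


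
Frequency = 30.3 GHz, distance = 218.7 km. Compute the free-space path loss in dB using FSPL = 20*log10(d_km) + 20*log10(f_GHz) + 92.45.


20*log10(218.7) = 46.8
20*log10(30.3) = 29.63
FSPL = 168.9 dB

168.9 dB


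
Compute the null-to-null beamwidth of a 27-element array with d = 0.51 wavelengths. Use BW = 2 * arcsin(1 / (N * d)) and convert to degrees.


1/(N*d) = 1/(27*0.51) = 0.072622
BW = 2*arcsin(0.072622) = 8.3 degrees

8.3 degrees


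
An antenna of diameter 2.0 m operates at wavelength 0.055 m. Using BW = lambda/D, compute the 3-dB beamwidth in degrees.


BW_rad = 0.055 / 2.0 = 0.0275
BW_deg = 1.58 degrees

1.58 degrees


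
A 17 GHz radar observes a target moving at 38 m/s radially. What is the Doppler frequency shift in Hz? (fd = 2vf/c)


fd = 2 * 38 * 17000000000.0 / 3e8 = 4306.7 Hz

4306.7 Hz


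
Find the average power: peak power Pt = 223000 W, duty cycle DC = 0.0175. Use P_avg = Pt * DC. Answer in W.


P_avg = 223000 * 0.0175 = 3902.5 W

3902.5 W


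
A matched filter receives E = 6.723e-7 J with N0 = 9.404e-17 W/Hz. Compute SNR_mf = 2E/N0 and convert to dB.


SNR_lin = 2 * 6.723e-7 / 9.404e-17 = 1.43e10
SNR_dB = 10*log10(1.43e10) = 101.6 dB

101.6 dB


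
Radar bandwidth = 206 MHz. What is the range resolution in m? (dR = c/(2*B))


dR = 3e8 / (2 * 206000000.0) = 0.73 m

0.73 m


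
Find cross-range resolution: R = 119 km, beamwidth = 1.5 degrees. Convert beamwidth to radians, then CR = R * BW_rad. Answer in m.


BW_rad = 0.026179939
CR = 119000 * 0.026179939 = 3115.4 m

3115.4 m


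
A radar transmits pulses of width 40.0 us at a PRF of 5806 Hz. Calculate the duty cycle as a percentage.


DC = 40.0e-6 * 5806 * 100 = 23.22%

23.22%


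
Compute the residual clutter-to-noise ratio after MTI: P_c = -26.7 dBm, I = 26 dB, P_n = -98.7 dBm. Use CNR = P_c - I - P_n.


CNR = -26.7 - 26 - (-98.7) = 46.0 dB

46.0 dB


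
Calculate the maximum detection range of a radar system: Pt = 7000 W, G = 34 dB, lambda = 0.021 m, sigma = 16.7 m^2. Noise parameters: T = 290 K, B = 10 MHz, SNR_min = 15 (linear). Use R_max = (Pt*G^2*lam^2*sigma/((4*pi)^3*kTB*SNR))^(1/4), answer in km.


G_lin = 10^(34/10) = 2511.886432
R^4 = 7000 * 2511.886432^2 * 0.021^2 * 16.7 / ((4*pi)^3 * 1.38e-23 * 290 * 10000000.0 * 15)
R^4 = 2.73058e17 m^4
R_max = (2.73058e17)^(1/4) = 22859.3 m = 22.9 km

22.9 km


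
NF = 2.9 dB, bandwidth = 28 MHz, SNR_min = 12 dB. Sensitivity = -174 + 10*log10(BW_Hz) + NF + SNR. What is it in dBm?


10*log10(28000000.0) = 74.47
S = -174 + 74.47 + 2.9 + 12 = -84.6 dBm

-84.6 dBm


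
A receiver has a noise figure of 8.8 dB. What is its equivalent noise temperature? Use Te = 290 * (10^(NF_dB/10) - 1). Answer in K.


NF_lin = 10^(8.8/10) = 7.585776
Te = 290 * (7.585776 - 1) = 1909.9 K

1909.9 K


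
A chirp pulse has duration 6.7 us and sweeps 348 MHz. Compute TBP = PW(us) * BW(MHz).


TBP = 6.7 * 348 = 2331.6

2331.6


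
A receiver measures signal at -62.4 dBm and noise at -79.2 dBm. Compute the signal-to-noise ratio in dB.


SNR = -62.4 - (-79.2) = 16.8 dB

16.8 dB


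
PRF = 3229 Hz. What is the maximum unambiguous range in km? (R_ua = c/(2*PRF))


R_ua = 3e8 / (2 * 3229) = 46454.0 m = 46.5 km

46.5 km


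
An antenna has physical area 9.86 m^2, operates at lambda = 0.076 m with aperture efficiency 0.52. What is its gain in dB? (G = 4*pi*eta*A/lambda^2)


G_linear = 4*pi*0.52*9.86/0.076^2 = 11154.83
G_dB = 10*log10(11154.83) = 40.5 dB

40.5 dB


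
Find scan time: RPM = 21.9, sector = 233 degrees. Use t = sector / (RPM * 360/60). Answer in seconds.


t = 233 / (21.9 * 360) * 60 = 1.77 s

1.77 s


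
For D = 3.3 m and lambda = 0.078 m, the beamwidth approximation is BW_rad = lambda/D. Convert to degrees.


BW_rad = 0.078 / 3.3 = 0.023636
BW_deg = 1.35 degrees

1.35 degrees


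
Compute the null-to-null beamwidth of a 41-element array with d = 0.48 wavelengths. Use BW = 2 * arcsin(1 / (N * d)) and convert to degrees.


1/(N*d) = 1/(41*0.48) = 0.050813
BW = 2*arcsin(0.050813) = 5.8 degrees

5.8 degrees


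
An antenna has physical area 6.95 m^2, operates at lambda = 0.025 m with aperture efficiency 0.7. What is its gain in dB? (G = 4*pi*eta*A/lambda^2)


G_linear = 4*pi*0.7*6.95/0.025^2 = 97816.63
G_dB = 10*log10(97816.63) = 49.9 dB

49.9 dB


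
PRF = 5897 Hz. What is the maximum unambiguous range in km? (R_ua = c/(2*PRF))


R_ua = 3e8 / (2 * 5897) = 25436.7 m = 25.4 km

25.4 km


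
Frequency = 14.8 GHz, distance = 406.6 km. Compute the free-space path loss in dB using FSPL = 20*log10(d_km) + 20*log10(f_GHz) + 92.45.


20*log10(406.6) = 52.18
20*log10(14.8) = 23.41
FSPL = 168.0 dB

168.0 dB


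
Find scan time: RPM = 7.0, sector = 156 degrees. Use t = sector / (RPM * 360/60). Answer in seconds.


t = 156 / (7.0 * 360) * 60 = 3.71 s

3.71 s


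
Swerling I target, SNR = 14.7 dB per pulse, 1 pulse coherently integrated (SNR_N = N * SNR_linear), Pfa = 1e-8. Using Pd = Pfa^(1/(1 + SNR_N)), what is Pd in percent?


SNR_lin = 10^(14.7/10) = 29.51209
SNR_N = 1 * 29.51209 = 29.51209
1/(1 + SNR_N) = 1/30.51209 = 0.0327739
Pd = (1e-8)^0.0327739 = 0.54678
Pd = 54.7%

54.7%


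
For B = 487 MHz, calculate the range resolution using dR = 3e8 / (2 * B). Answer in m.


dR = 3e8 / (2 * 487000000.0) = 0.31 m

0.31 m


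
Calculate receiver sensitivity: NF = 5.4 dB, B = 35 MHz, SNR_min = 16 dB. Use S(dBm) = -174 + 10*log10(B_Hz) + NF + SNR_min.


10*log10(35000000.0) = 75.44
S = -174 + 75.44 + 5.4 + 16 = -77.2 dBm

-77.2 dBm


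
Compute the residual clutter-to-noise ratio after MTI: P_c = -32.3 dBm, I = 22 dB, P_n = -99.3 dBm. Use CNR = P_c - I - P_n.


CNR = -32.3 - 22 - (-99.3) = 45.0 dB

45.0 dB


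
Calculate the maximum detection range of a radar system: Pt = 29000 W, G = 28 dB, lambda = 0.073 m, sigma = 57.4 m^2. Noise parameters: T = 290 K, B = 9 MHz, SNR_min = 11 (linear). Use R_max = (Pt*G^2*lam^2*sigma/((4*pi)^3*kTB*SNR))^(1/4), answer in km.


G_lin = 10^(28/10) = 630.957344
R^4 = 29000 * 630.957344^2 * 0.073^2 * 57.4 / ((4*pi)^3 * 1.38e-23 * 290 * 9000000.0 * 11)
R^4 = 4.49173e18 m^4
R_max = (4.49173e18)^(1/4) = 46036.6 m = 46.0 km

46.0 km


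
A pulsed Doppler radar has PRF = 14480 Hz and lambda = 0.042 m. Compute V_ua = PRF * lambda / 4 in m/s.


V_ua = 14480 * 0.042 / 4 = 152.0 m/s

152.0 m/s


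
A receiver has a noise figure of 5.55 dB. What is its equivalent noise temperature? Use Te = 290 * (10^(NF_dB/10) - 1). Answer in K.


NF_lin = 10^(5.55/10) = 3.589219
Te = 290 * (3.589219 - 1) = 750.9 K

750.9 K


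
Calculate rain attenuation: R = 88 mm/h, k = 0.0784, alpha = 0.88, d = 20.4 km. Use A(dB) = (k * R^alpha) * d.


gamma = 0.0784 * 88^0.88 = 4.031446 dB/km
A = 4.031446 * 20.4 = 82.24 dB

82.24 dB


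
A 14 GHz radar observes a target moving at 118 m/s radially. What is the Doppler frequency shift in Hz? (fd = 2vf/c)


fd = 2 * 118 * 14000000000.0 / 3e8 = 11013.3 Hz

11013.3 Hz


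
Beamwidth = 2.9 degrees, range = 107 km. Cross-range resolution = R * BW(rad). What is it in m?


BW_rad = 0.050614548
CR = 107000 * 0.050614548 = 5415.8 m

5415.8 m


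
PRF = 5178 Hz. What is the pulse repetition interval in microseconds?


PRI = 1/5178 = 0.0001931248 s = 193.1 us

193.1 us


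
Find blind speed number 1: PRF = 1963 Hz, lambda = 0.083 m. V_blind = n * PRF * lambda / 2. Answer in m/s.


V_blind = 1 * 1963 * 0.083 / 2 = 81.5 m/s

81.5 m/s


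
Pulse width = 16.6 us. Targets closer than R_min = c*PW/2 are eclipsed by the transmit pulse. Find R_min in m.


R_min = 3e8 * 16.6e-6 / 2 = 2490.0 m

2490.0 m


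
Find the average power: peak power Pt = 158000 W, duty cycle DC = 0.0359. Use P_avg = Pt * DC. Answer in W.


P_avg = 158000 * 0.0359 = 5672.2 W

5672.2 W


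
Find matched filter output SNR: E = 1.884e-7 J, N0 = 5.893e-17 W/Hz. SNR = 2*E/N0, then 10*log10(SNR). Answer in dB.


SNR_lin = 2 * 1.884e-7 / 5.893e-17 = 6.394e9
SNR_dB = 10*log10(6.394e9) = 98.1 dB

98.1 dB


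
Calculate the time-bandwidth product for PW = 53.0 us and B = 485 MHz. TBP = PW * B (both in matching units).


TBP = 53.0 * 485 = 25705.0

25705.0


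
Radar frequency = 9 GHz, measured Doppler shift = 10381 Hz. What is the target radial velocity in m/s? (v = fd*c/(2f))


v = 10381 * 3e8 / (2 * 9000000000.0) = 173.0 m/s

173.0 m/s


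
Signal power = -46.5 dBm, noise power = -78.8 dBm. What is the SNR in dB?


SNR = -46.5 - (-78.8) = 32.3 dB

32.3 dB


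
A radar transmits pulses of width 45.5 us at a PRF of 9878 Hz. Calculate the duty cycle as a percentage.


DC = 45.5e-6 * 9878 * 100 = 44.94%

44.94%


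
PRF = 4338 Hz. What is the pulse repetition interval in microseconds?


PRI = 1/4338 = 0.000230521 s = 230.5 us

230.5 us


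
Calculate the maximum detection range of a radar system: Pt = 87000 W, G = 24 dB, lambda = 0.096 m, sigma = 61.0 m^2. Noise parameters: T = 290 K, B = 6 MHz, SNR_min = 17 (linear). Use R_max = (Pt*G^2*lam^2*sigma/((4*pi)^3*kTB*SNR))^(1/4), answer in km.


G_lin = 10^(24/10) = 251.188643
R^4 = 87000 * 251.188643^2 * 0.096^2 * 61.0 / ((4*pi)^3 * 1.38e-23 * 290 * 6000000.0 * 17)
R^4 = 3.80965e18 m^4
R_max = (3.80965e18)^(1/4) = 44179.5 m = 44.2 km

44.2 km


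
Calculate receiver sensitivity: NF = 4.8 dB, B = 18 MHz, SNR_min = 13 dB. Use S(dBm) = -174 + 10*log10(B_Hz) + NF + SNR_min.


10*log10(18000000.0) = 72.55
S = -174 + 72.55 + 4.8 + 13 = -83.6 dBm

-83.6 dBm


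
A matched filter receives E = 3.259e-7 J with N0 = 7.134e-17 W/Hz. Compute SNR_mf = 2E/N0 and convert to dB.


SNR_lin = 2 * 3.259e-7 / 7.134e-17 = 9.137e9
SNR_dB = 10*log10(9.137e9) = 99.6 dB

99.6 dB


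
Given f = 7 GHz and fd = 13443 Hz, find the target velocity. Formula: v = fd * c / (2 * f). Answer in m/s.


v = 13443 * 3e8 / (2 * 7000000000.0) = 288.1 m/s

288.1 m/s


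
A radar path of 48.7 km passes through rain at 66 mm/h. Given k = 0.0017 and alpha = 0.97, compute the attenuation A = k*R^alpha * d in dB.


gamma = 0.0017 * 66^0.97 = 0.098948 dB/km
A = 0.098948 * 48.7 = 4.82 dB

4.82 dB


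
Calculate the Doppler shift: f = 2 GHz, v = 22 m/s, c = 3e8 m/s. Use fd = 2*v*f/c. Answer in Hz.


fd = 2 * 22 * 2000000000.0 / 3e8 = 293.3 Hz

293.3 Hz


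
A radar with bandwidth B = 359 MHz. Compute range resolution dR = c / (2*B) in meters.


dR = 3e8 / (2 * 359000000.0) = 0.42 m

0.42 m


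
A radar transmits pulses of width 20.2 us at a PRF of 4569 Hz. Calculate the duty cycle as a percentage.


DC = 20.2e-6 * 4569 * 100 = 9.23%

9.23%


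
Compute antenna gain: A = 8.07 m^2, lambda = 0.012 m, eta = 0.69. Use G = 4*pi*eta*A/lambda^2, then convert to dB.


G_linear = 4*pi*0.69*8.07/0.012^2 = 485925.84
G_dB = 10*log10(485925.84) = 56.9 dB

56.9 dB


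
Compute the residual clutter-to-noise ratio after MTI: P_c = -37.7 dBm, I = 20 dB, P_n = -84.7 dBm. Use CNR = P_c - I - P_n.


CNR = -37.7 - 20 - (-84.7) = 27.0 dB

27.0 dB


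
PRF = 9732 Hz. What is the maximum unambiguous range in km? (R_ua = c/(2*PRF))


R_ua = 3e8 / (2 * 9732) = 15413.1 m = 15.4 km

15.4 km


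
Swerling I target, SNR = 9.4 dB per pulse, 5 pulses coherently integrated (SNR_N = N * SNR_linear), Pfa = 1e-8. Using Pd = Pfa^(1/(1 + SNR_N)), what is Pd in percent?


SNR_lin = 10^(9.4/10) = 8.70964
SNR_N = 5 * 8.70964 = 43.5482
1/(1 + SNR_N) = 1/44.5482 = 0.0224476
Pd = (1e-8)^0.0224476 = 0.66133
Pd = 66.1%

66.1%


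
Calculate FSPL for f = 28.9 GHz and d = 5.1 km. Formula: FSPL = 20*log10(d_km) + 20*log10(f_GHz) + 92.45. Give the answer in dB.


20*log10(5.1) = 14.15
20*log10(28.9) = 29.22
FSPL = 135.8 dB

135.8 dB


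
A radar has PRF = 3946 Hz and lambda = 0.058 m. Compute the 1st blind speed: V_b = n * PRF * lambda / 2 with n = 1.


V_blind = 1 * 3946 * 0.058 / 2 = 114.4 m/s

114.4 m/s


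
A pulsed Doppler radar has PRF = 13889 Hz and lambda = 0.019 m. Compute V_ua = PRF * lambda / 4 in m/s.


V_ua = 13889 * 0.019 / 4 = 66.0 m/s

66.0 m/s


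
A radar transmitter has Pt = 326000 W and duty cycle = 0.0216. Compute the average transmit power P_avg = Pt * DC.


P_avg = 326000 * 0.0216 = 7041.6 W

7041.6 W


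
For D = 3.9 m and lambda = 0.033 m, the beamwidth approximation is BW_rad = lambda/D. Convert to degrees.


BW_rad = 0.033 / 3.9 = 0.008462
BW_deg = 0.48 degrees

0.48 degrees


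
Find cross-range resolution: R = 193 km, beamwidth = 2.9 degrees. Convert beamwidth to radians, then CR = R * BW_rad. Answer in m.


BW_rad = 0.050614548
CR = 193000 * 0.050614548 = 9768.6 m

9768.6 m


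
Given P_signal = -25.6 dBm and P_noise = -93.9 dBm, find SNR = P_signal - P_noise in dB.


SNR = -25.6 - (-93.9) = 68.3 dB

68.3 dB
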